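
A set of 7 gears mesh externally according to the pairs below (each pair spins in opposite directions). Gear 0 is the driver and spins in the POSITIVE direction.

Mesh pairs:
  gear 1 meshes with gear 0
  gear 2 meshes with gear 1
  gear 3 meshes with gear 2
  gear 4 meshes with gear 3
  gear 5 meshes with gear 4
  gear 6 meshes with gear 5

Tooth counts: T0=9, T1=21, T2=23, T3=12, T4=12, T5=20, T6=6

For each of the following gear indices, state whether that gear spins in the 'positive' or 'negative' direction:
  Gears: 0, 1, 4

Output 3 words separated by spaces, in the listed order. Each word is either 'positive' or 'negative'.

Answer: positive negative positive

Derivation:
Gear 0 (driver): positive (depth 0)
  gear 1: meshes with gear 0 -> depth 1 -> negative (opposite of gear 0)
  gear 2: meshes with gear 1 -> depth 2 -> positive (opposite of gear 1)
  gear 3: meshes with gear 2 -> depth 3 -> negative (opposite of gear 2)
  gear 4: meshes with gear 3 -> depth 4 -> positive (opposite of gear 3)
  gear 5: meshes with gear 4 -> depth 5 -> negative (opposite of gear 4)
  gear 6: meshes with gear 5 -> depth 6 -> positive (opposite of gear 5)
Queried indices 0, 1, 4 -> positive, negative, positive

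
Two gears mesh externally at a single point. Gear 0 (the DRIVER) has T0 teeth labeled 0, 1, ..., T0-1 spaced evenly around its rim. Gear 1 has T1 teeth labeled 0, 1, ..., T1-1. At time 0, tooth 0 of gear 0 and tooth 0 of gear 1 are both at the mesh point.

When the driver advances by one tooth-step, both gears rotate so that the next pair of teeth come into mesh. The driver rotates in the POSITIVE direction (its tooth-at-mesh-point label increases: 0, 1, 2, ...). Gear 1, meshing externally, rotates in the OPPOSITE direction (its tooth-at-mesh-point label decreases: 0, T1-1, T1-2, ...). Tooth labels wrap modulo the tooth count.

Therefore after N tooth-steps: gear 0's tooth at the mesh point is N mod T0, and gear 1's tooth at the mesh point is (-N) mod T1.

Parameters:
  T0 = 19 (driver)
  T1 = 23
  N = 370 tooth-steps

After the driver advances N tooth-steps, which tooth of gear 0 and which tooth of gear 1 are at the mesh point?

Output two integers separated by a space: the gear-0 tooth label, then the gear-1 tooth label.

Gear 0 (driver, T0=19): tooth at mesh = N mod T0
  370 = 19 * 19 + 9, so 370 mod 19 = 9
  gear 0 tooth = 9
Gear 1 (driven, T1=23): tooth at mesh = (-N) mod T1
  370 = 16 * 23 + 2, so 370 mod 23 = 2
  (-370) mod 23 = (-2) mod 23 = 23 - 2 = 21
Mesh after 370 steps: gear-0 tooth 9 meets gear-1 tooth 21

Answer: 9 21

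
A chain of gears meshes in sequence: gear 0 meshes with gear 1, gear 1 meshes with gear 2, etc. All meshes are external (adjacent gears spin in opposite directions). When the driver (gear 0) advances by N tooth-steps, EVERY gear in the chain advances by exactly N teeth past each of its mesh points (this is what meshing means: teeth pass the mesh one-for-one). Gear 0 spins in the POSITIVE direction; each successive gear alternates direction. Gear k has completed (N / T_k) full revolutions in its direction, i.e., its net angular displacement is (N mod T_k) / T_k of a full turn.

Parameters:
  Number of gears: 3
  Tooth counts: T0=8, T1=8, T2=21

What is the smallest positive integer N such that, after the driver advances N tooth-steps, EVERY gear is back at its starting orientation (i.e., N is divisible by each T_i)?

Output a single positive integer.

Gear k returns to start when N is a multiple of T_k.
All gears at start simultaneously when N is a common multiple of [8, 8, 21]; the smallest such N is lcm(8, 8, 21).
Start: lcm = T0 = 8
Fold in T1=8: gcd(8, 8) = 8; lcm(8, 8) = 8 * 8 / 8 = 64 / 8 = 8
Fold in T2=21: gcd(8, 21) = 1; lcm(8, 21) = 8 * 21 / 1 = 168 / 1 = 168
Full cycle length = 168

Answer: 168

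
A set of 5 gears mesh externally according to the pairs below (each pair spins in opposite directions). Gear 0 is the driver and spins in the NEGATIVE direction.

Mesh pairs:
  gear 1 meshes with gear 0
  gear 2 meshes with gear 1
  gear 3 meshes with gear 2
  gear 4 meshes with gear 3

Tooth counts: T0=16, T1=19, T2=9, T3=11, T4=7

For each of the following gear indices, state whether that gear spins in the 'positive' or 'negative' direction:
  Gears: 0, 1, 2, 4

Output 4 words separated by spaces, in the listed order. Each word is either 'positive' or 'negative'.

Gear 0 (driver): negative (depth 0)
  gear 1: meshes with gear 0 -> depth 1 -> positive (opposite of gear 0)
  gear 2: meshes with gear 1 -> depth 2 -> negative (opposite of gear 1)
  gear 3: meshes with gear 2 -> depth 3 -> positive (opposite of gear 2)
  gear 4: meshes with gear 3 -> depth 4 -> negative (opposite of gear 3)
Queried indices 0, 1, 2, 4 -> negative, positive, negative, negative

Answer: negative positive negative negative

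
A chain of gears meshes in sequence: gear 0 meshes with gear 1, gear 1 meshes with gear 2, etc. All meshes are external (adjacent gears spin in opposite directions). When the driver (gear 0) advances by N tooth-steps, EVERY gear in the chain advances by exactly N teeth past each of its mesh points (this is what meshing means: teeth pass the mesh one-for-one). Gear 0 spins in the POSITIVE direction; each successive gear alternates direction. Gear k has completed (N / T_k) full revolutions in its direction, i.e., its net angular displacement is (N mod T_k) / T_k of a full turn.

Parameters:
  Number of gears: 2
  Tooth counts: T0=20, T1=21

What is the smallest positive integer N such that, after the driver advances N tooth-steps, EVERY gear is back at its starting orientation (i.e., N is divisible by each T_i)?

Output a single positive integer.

Answer: 420

Derivation:
Gear k returns to start when N is a multiple of T_k.
All gears at start simultaneously when N is a common multiple of [20, 21]; the smallest such N is lcm(20, 21).
Start: lcm = T0 = 20
Fold in T1=21: gcd(20, 21) = 1; lcm(20, 21) = 20 * 21 / 1 = 420 / 1 = 420
Full cycle length = 420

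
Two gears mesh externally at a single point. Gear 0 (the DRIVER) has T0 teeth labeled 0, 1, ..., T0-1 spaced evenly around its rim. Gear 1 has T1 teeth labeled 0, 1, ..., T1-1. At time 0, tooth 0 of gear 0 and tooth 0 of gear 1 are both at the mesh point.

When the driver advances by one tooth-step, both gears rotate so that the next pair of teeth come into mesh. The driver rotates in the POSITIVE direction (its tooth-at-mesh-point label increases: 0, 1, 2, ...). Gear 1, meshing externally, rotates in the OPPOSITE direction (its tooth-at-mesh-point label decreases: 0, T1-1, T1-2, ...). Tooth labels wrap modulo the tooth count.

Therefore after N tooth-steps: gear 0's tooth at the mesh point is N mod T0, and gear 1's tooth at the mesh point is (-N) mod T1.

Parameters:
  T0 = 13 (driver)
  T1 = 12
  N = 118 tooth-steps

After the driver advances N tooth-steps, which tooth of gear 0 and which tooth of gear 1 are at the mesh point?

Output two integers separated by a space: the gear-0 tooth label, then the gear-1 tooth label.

Answer: 1 2

Derivation:
Gear 0 (driver, T0=13): tooth at mesh = N mod T0
  118 = 9 * 13 + 1, so 118 mod 13 = 1
  gear 0 tooth = 1
Gear 1 (driven, T1=12): tooth at mesh = (-N) mod T1
  118 = 9 * 12 + 10, so 118 mod 12 = 10
  (-118) mod 12 = (-10) mod 12 = 12 - 10 = 2
Mesh after 118 steps: gear-0 tooth 1 meets gear-1 tooth 2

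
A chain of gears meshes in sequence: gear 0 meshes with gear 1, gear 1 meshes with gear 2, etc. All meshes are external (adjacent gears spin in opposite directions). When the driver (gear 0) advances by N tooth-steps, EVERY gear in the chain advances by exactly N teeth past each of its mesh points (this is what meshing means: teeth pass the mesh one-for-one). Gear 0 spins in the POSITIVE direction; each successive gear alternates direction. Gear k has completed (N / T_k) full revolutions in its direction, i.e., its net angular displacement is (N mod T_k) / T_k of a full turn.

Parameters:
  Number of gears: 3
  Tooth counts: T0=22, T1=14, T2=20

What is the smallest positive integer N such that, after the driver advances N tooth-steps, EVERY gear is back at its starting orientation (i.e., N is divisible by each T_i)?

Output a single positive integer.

Gear k returns to start when N is a multiple of T_k.
All gears at start simultaneously when N is a common multiple of [22, 14, 20]; the smallest such N is lcm(22, 14, 20).
Start: lcm = T0 = 22
Fold in T1=14: gcd(22, 14) = 2; lcm(22, 14) = 22 * 14 / 2 = 308 / 2 = 154
Fold in T2=20: gcd(154, 20) = 2; lcm(154, 20) = 154 * 20 / 2 = 3080 / 2 = 1540
Full cycle length = 1540

Answer: 1540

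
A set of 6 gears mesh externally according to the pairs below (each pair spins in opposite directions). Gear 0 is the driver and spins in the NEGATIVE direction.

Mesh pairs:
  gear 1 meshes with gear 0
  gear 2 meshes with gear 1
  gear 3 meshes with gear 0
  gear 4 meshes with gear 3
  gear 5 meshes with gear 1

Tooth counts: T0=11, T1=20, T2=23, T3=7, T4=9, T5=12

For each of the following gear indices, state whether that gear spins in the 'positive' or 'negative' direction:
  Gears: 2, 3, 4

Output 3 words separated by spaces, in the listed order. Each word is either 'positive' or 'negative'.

Gear 0 (driver): negative (depth 0)
  gear 1: meshes with gear 0 -> depth 1 -> positive (opposite of gear 0)
  gear 2: meshes with gear 1 -> depth 2 -> negative (opposite of gear 1)
  gear 3: meshes with gear 0 -> depth 1 -> positive (opposite of gear 0)
  gear 4: meshes with gear 3 -> depth 2 -> negative (opposite of gear 3)
  gear 5: meshes with gear 1 -> depth 2 -> negative (opposite of gear 1)
Queried indices 2, 3, 4 -> negative, positive, negative

Answer: negative positive negative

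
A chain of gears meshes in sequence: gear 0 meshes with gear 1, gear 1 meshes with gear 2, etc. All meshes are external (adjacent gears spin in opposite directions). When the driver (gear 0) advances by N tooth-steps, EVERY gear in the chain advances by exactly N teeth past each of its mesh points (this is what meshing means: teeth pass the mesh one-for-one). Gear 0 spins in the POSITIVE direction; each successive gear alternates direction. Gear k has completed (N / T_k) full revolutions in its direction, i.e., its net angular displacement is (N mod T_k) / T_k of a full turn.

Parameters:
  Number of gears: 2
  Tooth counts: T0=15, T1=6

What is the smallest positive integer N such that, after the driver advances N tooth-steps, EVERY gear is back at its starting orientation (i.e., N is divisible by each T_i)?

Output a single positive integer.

Answer: 30

Derivation:
Gear k returns to start when N is a multiple of T_k.
All gears at start simultaneously when N is a common multiple of [15, 6]; the smallest such N is lcm(15, 6).
Start: lcm = T0 = 15
Fold in T1=6: gcd(15, 6) = 3; lcm(15, 6) = 15 * 6 / 3 = 90 / 3 = 30
Full cycle length = 30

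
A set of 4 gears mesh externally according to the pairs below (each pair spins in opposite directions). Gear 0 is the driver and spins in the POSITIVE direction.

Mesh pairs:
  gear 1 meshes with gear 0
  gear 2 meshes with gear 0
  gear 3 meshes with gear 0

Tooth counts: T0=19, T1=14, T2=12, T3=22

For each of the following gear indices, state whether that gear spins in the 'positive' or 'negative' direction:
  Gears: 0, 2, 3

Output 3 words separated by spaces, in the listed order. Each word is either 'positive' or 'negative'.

Gear 0 (driver): positive (depth 0)
  gear 1: meshes with gear 0 -> depth 1 -> negative (opposite of gear 0)
  gear 2: meshes with gear 0 -> depth 1 -> negative (opposite of gear 0)
  gear 3: meshes with gear 0 -> depth 1 -> negative (opposite of gear 0)
Queried indices 0, 2, 3 -> positive, negative, negative

Answer: positive negative negative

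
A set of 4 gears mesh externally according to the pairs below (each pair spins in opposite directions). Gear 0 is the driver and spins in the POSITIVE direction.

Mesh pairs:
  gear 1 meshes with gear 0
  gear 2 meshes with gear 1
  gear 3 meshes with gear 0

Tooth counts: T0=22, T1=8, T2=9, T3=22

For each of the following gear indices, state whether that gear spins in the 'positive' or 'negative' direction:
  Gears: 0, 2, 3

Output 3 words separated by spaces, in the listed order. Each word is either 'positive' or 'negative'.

Answer: positive positive negative

Derivation:
Gear 0 (driver): positive (depth 0)
  gear 1: meshes with gear 0 -> depth 1 -> negative (opposite of gear 0)
  gear 2: meshes with gear 1 -> depth 2 -> positive (opposite of gear 1)
  gear 3: meshes with gear 0 -> depth 1 -> negative (opposite of gear 0)
Queried indices 0, 2, 3 -> positive, positive, negative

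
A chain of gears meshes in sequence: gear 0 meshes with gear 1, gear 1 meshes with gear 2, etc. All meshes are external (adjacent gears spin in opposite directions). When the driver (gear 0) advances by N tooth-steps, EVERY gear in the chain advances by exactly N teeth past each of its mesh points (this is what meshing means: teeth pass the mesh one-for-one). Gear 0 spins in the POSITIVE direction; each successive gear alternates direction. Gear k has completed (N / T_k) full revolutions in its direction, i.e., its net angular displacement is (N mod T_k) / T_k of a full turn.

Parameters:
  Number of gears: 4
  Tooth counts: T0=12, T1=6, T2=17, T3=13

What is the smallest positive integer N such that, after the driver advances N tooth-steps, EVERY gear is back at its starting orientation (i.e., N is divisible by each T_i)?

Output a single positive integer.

Gear k returns to start when N is a multiple of T_k.
All gears at start simultaneously when N is a common multiple of [12, 6, 17, 13]; the smallest such N is lcm(12, 6, 17, 13).
Start: lcm = T0 = 12
Fold in T1=6: gcd(12, 6) = 6; lcm(12, 6) = 12 * 6 / 6 = 72 / 6 = 12
Fold in T2=17: gcd(12, 17) = 1; lcm(12, 17) = 12 * 17 / 1 = 204 / 1 = 204
Fold in T3=13: gcd(204, 13) = 1; lcm(204, 13) = 204 * 13 / 1 = 2652 / 1 = 2652
Full cycle length = 2652

Answer: 2652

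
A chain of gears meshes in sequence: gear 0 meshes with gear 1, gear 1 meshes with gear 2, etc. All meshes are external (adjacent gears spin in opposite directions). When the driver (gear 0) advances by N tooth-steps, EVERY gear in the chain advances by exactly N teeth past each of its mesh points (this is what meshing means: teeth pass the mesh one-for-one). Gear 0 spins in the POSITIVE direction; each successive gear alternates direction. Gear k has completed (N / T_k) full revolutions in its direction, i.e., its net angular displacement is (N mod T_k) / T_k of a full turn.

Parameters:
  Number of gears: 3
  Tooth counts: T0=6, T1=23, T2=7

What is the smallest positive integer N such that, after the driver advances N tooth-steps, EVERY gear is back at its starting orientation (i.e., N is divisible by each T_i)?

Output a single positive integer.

Answer: 966

Derivation:
Gear k returns to start when N is a multiple of T_k.
All gears at start simultaneously when N is a common multiple of [6, 23, 7]; the smallest such N is lcm(6, 23, 7).
Start: lcm = T0 = 6
Fold in T1=23: gcd(6, 23) = 1; lcm(6, 23) = 6 * 23 / 1 = 138 / 1 = 138
Fold in T2=7: gcd(138, 7) = 1; lcm(138, 7) = 138 * 7 / 1 = 966 / 1 = 966
Full cycle length = 966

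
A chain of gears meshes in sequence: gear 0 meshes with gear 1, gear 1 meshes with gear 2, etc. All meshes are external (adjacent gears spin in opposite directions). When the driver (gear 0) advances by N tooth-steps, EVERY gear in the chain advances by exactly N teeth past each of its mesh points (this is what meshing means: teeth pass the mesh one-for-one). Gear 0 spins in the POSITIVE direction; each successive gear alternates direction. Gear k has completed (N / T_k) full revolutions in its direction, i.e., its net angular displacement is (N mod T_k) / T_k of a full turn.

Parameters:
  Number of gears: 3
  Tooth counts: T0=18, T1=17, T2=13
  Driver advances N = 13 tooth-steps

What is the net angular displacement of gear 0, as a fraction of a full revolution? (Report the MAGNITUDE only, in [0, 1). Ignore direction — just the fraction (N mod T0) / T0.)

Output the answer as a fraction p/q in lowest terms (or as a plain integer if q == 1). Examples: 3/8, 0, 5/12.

Answer: 13/18

Derivation:
Chain of 3 gears, tooth counts: [18, 17, 13]
  gear 0: T0=18, direction=positive, advance = 13 mod 18 = 13 teeth = 13/18 turn
  gear 1: T1=17, direction=negative, advance = 13 mod 17 = 13 teeth = 13/17 turn
  gear 2: T2=13, direction=positive, advance = 13 mod 13 = 0 teeth = 0/13 turn
Gear 0: 13 mod 18 = 13
Fraction = 13 / 18 = 13/18 (gcd(13,18)=1) = 13/18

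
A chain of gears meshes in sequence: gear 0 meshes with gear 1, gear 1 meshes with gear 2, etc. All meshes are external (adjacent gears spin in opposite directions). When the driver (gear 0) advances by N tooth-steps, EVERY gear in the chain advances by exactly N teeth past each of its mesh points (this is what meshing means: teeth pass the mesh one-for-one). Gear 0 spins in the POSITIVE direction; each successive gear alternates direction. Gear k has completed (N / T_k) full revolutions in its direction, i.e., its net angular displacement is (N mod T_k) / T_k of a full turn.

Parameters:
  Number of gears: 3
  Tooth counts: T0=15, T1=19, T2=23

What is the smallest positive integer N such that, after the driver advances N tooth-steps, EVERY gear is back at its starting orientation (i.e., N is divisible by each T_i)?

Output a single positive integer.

Answer: 6555

Derivation:
Gear k returns to start when N is a multiple of T_k.
All gears at start simultaneously when N is a common multiple of [15, 19, 23]; the smallest such N is lcm(15, 19, 23).
Start: lcm = T0 = 15
Fold in T1=19: gcd(15, 19) = 1; lcm(15, 19) = 15 * 19 / 1 = 285 / 1 = 285
Fold in T2=23: gcd(285, 23) = 1; lcm(285, 23) = 285 * 23 / 1 = 6555 / 1 = 6555
Full cycle length = 6555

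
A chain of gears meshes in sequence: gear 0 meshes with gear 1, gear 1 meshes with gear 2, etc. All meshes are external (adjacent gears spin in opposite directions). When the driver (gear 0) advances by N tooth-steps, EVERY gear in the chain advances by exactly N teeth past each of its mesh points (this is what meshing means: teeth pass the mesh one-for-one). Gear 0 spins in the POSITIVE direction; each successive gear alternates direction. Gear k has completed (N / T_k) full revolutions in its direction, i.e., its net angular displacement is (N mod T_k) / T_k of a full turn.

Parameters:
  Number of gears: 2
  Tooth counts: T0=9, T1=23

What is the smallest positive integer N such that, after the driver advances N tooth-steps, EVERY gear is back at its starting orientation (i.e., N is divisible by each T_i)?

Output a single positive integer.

Gear k returns to start when N is a multiple of T_k.
All gears at start simultaneously when N is a common multiple of [9, 23]; the smallest such N is lcm(9, 23).
Start: lcm = T0 = 9
Fold in T1=23: gcd(9, 23) = 1; lcm(9, 23) = 9 * 23 / 1 = 207 / 1 = 207
Full cycle length = 207

Answer: 207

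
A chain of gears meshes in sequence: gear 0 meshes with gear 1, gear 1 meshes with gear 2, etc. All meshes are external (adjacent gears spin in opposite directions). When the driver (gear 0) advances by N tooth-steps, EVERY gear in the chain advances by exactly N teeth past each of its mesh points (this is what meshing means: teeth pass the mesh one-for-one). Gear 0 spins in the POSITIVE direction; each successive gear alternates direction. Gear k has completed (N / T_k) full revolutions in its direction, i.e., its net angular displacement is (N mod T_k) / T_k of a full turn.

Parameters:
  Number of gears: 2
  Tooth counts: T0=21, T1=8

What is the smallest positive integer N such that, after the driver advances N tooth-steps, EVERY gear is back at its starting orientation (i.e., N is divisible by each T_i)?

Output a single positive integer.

Gear k returns to start when N is a multiple of T_k.
All gears at start simultaneously when N is a common multiple of [21, 8]; the smallest such N is lcm(21, 8).
Start: lcm = T0 = 21
Fold in T1=8: gcd(21, 8) = 1; lcm(21, 8) = 21 * 8 / 1 = 168 / 1 = 168
Full cycle length = 168

Answer: 168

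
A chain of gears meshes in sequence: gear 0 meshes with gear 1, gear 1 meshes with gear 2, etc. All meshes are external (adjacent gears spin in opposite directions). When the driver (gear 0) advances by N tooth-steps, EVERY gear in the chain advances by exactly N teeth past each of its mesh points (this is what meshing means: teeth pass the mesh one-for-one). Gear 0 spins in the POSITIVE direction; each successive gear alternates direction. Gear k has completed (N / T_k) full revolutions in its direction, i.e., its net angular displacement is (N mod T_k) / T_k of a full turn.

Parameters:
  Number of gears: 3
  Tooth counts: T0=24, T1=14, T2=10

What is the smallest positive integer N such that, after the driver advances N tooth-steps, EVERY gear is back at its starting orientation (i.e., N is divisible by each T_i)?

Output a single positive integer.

Gear k returns to start when N is a multiple of T_k.
All gears at start simultaneously when N is a common multiple of [24, 14, 10]; the smallest such N is lcm(24, 14, 10).
Start: lcm = T0 = 24
Fold in T1=14: gcd(24, 14) = 2; lcm(24, 14) = 24 * 14 / 2 = 336 / 2 = 168
Fold in T2=10: gcd(168, 10) = 2; lcm(168, 10) = 168 * 10 / 2 = 1680 / 2 = 840
Full cycle length = 840

Answer: 840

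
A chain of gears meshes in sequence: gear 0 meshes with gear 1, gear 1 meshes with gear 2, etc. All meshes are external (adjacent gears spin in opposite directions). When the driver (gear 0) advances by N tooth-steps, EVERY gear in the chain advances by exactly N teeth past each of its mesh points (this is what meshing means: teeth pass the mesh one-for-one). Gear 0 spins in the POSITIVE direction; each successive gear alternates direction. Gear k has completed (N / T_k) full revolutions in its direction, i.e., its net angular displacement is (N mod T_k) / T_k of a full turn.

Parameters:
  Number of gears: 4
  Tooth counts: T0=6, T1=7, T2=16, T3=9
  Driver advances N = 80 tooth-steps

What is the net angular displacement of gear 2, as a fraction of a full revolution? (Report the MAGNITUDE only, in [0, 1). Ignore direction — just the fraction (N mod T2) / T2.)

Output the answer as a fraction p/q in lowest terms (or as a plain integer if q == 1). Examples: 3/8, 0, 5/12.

Answer: 0

Derivation:
Chain of 4 gears, tooth counts: [6, 7, 16, 9]
  gear 0: T0=6, direction=positive, advance = 80 mod 6 = 2 teeth = 2/6 turn
  gear 1: T1=7, direction=negative, advance = 80 mod 7 = 3 teeth = 3/7 turn
  gear 2: T2=16, direction=positive, advance = 80 mod 16 = 0 teeth = 0/16 turn
  gear 3: T3=9, direction=negative, advance = 80 mod 9 = 8 teeth = 8/9 turn
Gear 2: 80 mod 16 = 0
Fraction = 0 / 16 = 0/1 (gcd(0,16)=16) = 0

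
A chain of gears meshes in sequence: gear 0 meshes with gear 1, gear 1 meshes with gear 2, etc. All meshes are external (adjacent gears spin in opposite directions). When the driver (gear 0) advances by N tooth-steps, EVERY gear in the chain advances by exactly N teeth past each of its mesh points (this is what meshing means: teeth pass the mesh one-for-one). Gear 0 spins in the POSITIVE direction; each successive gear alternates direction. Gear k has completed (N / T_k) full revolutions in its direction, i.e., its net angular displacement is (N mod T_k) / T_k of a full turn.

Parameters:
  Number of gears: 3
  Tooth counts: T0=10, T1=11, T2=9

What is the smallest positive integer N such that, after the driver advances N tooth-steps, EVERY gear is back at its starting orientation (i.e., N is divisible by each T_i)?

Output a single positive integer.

Gear k returns to start when N is a multiple of T_k.
All gears at start simultaneously when N is a common multiple of [10, 11, 9]; the smallest such N is lcm(10, 11, 9).
Start: lcm = T0 = 10
Fold in T1=11: gcd(10, 11) = 1; lcm(10, 11) = 10 * 11 / 1 = 110 / 1 = 110
Fold in T2=9: gcd(110, 9) = 1; lcm(110, 9) = 110 * 9 / 1 = 990 / 1 = 990
Full cycle length = 990

Answer: 990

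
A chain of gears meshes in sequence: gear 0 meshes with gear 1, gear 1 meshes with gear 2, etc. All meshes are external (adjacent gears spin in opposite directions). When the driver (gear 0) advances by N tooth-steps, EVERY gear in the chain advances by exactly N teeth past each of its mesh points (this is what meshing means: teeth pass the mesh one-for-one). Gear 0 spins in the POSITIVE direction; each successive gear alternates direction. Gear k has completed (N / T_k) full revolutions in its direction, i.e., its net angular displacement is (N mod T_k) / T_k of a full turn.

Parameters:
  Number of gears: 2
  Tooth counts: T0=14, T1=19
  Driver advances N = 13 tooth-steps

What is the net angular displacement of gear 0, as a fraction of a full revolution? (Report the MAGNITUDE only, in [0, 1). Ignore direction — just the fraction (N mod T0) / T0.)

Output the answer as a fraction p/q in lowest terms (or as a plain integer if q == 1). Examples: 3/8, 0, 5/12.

Answer: 13/14

Derivation:
Chain of 2 gears, tooth counts: [14, 19]
  gear 0: T0=14, direction=positive, advance = 13 mod 14 = 13 teeth = 13/14 turn
  gear 1: T1=19, direction=negative, advance = 13 mod 19 = 13 teeth = 13/19 turn
Gear 0: 13 mod 14 = 13
Fraction = 13 / 14 = 13/14 (gcd(13,14)=1) = 13/14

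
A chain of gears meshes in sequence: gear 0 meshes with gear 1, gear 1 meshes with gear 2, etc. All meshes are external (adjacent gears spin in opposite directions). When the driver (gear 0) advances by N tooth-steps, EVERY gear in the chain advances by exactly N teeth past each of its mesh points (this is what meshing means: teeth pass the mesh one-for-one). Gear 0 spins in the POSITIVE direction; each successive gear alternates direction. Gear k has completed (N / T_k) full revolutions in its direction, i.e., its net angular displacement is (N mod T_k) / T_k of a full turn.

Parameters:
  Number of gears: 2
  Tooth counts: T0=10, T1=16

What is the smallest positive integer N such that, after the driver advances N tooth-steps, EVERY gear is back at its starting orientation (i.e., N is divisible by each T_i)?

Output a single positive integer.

Gear k returns to start when N is a multiple of T_k.
All gears at start simultaneously when N is a common multiple of [10, 16]; the smallest such N is lcm(10, 16).
Start: lcm = T0 = 10
Fold in T1=16: gcd(10, 16) = 2; lcm(10, 16) = 10 * 16 / 2 = 160 / 2 = 80
Full cycle length = 80

Answer: 80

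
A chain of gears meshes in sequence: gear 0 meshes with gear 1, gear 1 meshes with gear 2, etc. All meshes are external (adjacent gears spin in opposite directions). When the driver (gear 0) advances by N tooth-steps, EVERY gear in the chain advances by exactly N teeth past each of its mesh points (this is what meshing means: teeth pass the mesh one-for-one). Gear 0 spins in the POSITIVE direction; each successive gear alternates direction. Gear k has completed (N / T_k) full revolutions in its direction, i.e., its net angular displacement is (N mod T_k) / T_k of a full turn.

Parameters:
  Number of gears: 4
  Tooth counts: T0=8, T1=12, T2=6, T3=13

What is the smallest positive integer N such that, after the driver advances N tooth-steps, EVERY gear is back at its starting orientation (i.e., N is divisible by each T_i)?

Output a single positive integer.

Gear k returns to start when N is a multiple of T_k.
All gears at start simultaneously when N is a common multiple of [8, 12, 6, 13]; the smallest such N is lcm(8, 12, 6, 13).
Start: lcm = T0 = 8
Fold in T1=12: gcd(8, 12) = 4; lcm(8, 12) = 8 * 12 / 4 = 96 / 4 = 24
Fold in T2=6: gcd(24, 6) = 6; lcm(24, 6) = 24 * 6 / 6 = 144 / 6 = 24
Fold in T3=13: gcd(24, 13) = 1; lcm(24, 13) = 24 * 13 / 1 = 312 / 1 = 312
Full cycle length = 312

Answer: 312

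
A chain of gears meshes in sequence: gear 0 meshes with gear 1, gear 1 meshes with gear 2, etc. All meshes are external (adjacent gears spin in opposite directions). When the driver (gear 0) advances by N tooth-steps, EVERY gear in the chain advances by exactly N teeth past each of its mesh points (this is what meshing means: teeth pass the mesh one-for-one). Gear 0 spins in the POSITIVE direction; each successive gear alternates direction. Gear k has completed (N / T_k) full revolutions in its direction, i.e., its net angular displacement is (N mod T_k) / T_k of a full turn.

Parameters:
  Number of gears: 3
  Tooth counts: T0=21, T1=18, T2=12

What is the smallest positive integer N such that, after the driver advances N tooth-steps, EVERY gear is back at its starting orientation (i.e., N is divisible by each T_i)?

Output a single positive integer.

Answer: 252

Derivation:
Gear k returns to start when N is a multiple of T_k.
All gears at start simultaneously when N is a common multiple of [21, 18, 12]; the smallest such N is lcm(21, 18, 12).
Start: lcm = T0 = 21
Fold in T1=18: gcd(21, 18) = 3; lcm(21, 18) = 21 * 18 / 3 = 378 / 3 = 126
Fold in T2=12: gcd(126, 12) = 6; lcm(126, 12) = 126 * 12 / 6 = 1512 / 6 = 252
Full cycle length = 252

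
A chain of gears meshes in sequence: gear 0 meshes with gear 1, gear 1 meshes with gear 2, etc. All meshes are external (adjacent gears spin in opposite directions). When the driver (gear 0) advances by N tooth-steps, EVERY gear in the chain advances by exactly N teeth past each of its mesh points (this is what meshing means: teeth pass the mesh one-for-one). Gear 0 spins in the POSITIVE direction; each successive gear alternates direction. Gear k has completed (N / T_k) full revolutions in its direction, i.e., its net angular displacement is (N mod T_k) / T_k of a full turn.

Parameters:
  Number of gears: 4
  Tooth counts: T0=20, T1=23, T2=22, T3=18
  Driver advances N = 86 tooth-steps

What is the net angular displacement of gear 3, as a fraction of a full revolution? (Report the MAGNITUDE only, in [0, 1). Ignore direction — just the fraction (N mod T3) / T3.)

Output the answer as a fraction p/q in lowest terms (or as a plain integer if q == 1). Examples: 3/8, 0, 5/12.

Chain of 4 gears, tooth counts: [20, 23, 22, 18]
  gear 0: T0=20, direction=positive, advance = 86 mod 20 = 6 teeth = 6/20 turn
  gear 1: T1=23, direction=negative, advance = 86 mod 23 = 17 teeth = 17/23 turn
  gear 2: T2=22, direction=positive, advance = 86 mod 22 = 20 teeth = 20/22 turn
  gear 3: T3=18, direction=negative, advance = 86 mod 18 = 14 teeth = 14/18 turn
Gear 3: 86 mod 18 = 14
Fraction = 14 / 18 = 7/9 (gcd(14,18)=2) = 7/9

Answer: 7/9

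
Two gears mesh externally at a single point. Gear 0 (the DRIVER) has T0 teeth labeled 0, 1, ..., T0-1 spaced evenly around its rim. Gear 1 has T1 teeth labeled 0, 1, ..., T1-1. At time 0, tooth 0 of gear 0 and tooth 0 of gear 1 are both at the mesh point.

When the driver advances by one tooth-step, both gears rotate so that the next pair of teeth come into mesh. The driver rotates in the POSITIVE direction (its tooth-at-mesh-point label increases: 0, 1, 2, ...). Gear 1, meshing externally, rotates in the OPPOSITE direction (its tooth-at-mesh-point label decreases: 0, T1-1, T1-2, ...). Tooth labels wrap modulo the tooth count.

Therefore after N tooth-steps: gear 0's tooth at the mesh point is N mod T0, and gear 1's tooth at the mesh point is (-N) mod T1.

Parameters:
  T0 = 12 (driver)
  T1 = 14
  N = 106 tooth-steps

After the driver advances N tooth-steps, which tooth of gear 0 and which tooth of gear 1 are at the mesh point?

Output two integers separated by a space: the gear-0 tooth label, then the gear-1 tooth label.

Gear 0 (driver, T0=12): tooth at mesh = N mod T0
  106 = 8 * 12 + 10, so 106 mod 12 = 10
  gear 0 tooth = 10
Gear 1 (driven, T1=14): tooth at mesh = (-N) mod T1
  106 = 7 * 14 + 8, so 106 mod 14 = 8
  (-106) mod 14 = (-8) mod 14 = 14 - 8 = 6
Mesh after 106 steps: gear-0 tooth 10 meets gear-1 tooth 6

Answer: 10 6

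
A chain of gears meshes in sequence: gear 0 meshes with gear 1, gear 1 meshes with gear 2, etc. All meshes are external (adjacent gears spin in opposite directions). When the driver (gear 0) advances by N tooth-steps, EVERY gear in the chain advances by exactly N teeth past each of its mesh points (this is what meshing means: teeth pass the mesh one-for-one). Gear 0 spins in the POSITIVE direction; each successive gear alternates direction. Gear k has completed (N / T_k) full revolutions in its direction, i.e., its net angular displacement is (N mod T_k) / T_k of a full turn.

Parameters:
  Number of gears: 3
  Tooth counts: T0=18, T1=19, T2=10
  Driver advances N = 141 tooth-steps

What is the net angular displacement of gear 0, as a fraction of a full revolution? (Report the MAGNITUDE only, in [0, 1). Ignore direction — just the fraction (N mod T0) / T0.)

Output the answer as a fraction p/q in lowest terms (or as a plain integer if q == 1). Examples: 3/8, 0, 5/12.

Chain of 3 gears, tooth counts: [18, 19, 10]
  gear 0: T0=18, direction=positive, advance = 141 mod 18 = 15 teeth = 15/18 turn
  gear 1: T1=19, direction=negative, advance = 141 mod 19 = 8 teeth = 8/19 turn
  gear 2: T2=10, direction=positive, advance = 141 mod 10 = 1 teeth = 1/10 turn
Gear 0: 141 mod 18 = 15
Fraction = 15 / 18 = 5/6 (gcd(15,18)=3) = 5/6

Answer: 5/6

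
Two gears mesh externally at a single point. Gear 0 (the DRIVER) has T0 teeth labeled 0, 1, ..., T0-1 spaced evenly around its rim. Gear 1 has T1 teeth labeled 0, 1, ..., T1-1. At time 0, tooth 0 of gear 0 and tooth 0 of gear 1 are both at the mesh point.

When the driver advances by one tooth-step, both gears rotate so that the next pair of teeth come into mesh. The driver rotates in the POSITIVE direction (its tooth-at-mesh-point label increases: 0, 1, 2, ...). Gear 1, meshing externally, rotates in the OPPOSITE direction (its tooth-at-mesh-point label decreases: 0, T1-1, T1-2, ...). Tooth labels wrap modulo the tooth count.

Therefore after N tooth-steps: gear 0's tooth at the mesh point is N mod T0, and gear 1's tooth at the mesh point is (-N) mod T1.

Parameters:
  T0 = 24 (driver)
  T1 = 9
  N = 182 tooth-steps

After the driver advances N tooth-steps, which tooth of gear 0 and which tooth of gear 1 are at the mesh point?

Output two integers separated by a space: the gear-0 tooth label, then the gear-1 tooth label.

Answer: 14 7

Derivation:
Gear 0 (driver, T0=24): tooth at mesh = N mod T0
  182 = 7 * 24 + 14, so 182 mod 24 = 14
  gear 0 tooth = 14
Gear 1 (driven, T1=9): tooth at mesh = (-N) mod T1
  182 = 20 * 9 + 2, so 182 mod 9 = 2
  (-182) mod 9 = (-2) mod 9 = 9 - 2 = 7
Mesh after 182 steps: gear-0 tooth 14 meets gear-1 tooth 7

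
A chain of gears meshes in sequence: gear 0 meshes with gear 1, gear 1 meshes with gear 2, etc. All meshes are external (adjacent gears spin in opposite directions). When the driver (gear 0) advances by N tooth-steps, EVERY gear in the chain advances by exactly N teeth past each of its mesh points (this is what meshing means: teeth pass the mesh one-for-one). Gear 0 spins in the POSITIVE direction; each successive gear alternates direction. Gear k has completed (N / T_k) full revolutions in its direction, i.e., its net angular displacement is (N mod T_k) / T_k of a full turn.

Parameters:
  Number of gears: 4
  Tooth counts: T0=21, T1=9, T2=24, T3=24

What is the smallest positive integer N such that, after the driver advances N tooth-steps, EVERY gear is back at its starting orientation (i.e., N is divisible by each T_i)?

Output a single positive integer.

Answer: 504

Derivation:
Gear k returns to start when N is a multiple of T_k.
All gears at start simultaneously when N is a common multiple of [21, 9, 24, 24]; the smallest such N is lcm(21, 9, 24, 24).
Start: lcm = T0 = 21
Fold in T1=9: gcd(21, 9) = 3; lcm(21, 9) = 21 * 9 / 3 = 189 / 3 = 63
Fold in T2=24: gcd(63, 24) = 3; lcm(63, 24) = 63 * 24 / 3 = 1512 / 3 = 504
Fold in T3=24: gcd(504, 24) = 24; lcm(504, 24) = 504 * 24 / 24 = 12096 / 24 = 504
Full cycle length = 504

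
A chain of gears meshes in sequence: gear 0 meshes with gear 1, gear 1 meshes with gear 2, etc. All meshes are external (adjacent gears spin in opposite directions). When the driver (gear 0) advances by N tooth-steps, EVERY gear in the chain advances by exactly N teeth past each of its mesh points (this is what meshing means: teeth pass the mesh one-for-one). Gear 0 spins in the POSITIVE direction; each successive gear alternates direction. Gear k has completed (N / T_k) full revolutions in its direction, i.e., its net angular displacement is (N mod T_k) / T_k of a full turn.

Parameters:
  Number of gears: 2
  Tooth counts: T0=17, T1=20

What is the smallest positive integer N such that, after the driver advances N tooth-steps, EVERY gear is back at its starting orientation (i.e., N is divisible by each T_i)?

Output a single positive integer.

Gear k returns to start when N is a multiple of T_k.
All gears at start simultaneously when N is a common multiple of [17, 20]; the smallest such N is lcm(17, 20).
Start: lcm = T0 = 17
Fold in T1=20: gcd(17, 20) = 1; lcm(17, 20) = 17 * 20 / 1 = 340 / 1 = 340
Full cycle length = 340

Answer: 340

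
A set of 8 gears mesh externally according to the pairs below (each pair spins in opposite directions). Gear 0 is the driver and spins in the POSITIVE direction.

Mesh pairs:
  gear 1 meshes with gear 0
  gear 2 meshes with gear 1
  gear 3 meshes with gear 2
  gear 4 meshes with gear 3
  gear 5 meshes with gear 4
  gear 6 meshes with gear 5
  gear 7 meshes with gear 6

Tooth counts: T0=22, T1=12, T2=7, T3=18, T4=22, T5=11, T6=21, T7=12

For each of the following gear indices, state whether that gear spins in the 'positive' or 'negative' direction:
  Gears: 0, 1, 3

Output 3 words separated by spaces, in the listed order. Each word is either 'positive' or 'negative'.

Answer: positive negative negative

Derivation:
Gear 0 (driver): positive (depth 0)
  gear 1: meshes with gear 0 -> depth 1 -> negative (opposite of gear 0)
  gear 2: meshes with gear 1 -> depth 2 -> positive (opposite of gear 1)
  gear 3: meshes with gear 2 -> depth 3 -> negative (opposite of gear 2)
  gear 4: meshes with gear 3 -> depth 4 -> positive (opposite of gear 3)
  gear 5: meshes with gear 4 -> depth 5 -> negative (opposite of gear 4)
  gear 6: meshes with gear 5 -> depth 6 -> positive (opposite of gear 5)
  gear 7: meshes with gear 6 -> depth 7 -> negative (opposite of gear 6)
Queried indices 0, 1, 3 -> positive, negative, negative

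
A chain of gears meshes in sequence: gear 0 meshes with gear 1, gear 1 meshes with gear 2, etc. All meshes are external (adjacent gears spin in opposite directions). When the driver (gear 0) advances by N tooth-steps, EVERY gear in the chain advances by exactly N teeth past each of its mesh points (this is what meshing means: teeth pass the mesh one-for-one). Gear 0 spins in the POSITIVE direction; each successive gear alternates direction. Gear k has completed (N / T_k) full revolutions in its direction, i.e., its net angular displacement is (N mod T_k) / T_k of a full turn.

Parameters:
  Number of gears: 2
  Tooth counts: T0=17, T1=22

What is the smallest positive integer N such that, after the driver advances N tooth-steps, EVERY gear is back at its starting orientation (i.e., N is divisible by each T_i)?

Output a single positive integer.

Gear k returns to start when N is a multiple of T_k.
All gears at start simultaneously when N is a common multiple of [17, 22]; the smallest such N is lcm(17, 22).
Start: lcm = T0 = 17
Fold in T1=22: gcd(17, 22) = 1; lcm(17, 22) = 17 * 22 / 1 = 374 / 1 = 374
Full cycle length = 374

Answer: 374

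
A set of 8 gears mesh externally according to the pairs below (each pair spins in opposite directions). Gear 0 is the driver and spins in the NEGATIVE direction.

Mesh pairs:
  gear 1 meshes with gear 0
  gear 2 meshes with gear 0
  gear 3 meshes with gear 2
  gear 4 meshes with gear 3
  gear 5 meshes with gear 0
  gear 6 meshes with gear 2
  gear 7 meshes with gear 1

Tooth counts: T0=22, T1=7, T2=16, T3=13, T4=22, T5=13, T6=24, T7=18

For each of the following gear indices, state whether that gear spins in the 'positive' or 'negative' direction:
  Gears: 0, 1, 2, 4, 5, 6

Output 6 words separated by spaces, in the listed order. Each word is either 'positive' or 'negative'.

Answer: negative positive positive positive positive negative

Derivation:
Gear 0 (driver): negative (depth 0)
  gear 1: meshes with gear 0 -> depth 1 -> positive (opposite of gear 0)
  gear 2: meshes with gear 0 -> depth 1 -> positive (opposite of gear 0)
  gear 3: meshes with gear 2 -> depth 2 -> negative (opposite of gear 2)
  gear 4: meshes with gear 3 -> depth 3 -> positive (opposite of gear 3)
  gear 5: meshes with gear 0 -> depth 1 -> positive (opposite of gear 0)
  gear 6: meshes with gear 2 -> depth 2 -> negative (opposite of gear 2)
  gear 7: meshes with gear 1 -> depth 2 -> negative (opposite of gear 1)
Queried indices 0, 1, 2, 4, 5, 6 -> negative, positive, positive, positive, positive, negative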